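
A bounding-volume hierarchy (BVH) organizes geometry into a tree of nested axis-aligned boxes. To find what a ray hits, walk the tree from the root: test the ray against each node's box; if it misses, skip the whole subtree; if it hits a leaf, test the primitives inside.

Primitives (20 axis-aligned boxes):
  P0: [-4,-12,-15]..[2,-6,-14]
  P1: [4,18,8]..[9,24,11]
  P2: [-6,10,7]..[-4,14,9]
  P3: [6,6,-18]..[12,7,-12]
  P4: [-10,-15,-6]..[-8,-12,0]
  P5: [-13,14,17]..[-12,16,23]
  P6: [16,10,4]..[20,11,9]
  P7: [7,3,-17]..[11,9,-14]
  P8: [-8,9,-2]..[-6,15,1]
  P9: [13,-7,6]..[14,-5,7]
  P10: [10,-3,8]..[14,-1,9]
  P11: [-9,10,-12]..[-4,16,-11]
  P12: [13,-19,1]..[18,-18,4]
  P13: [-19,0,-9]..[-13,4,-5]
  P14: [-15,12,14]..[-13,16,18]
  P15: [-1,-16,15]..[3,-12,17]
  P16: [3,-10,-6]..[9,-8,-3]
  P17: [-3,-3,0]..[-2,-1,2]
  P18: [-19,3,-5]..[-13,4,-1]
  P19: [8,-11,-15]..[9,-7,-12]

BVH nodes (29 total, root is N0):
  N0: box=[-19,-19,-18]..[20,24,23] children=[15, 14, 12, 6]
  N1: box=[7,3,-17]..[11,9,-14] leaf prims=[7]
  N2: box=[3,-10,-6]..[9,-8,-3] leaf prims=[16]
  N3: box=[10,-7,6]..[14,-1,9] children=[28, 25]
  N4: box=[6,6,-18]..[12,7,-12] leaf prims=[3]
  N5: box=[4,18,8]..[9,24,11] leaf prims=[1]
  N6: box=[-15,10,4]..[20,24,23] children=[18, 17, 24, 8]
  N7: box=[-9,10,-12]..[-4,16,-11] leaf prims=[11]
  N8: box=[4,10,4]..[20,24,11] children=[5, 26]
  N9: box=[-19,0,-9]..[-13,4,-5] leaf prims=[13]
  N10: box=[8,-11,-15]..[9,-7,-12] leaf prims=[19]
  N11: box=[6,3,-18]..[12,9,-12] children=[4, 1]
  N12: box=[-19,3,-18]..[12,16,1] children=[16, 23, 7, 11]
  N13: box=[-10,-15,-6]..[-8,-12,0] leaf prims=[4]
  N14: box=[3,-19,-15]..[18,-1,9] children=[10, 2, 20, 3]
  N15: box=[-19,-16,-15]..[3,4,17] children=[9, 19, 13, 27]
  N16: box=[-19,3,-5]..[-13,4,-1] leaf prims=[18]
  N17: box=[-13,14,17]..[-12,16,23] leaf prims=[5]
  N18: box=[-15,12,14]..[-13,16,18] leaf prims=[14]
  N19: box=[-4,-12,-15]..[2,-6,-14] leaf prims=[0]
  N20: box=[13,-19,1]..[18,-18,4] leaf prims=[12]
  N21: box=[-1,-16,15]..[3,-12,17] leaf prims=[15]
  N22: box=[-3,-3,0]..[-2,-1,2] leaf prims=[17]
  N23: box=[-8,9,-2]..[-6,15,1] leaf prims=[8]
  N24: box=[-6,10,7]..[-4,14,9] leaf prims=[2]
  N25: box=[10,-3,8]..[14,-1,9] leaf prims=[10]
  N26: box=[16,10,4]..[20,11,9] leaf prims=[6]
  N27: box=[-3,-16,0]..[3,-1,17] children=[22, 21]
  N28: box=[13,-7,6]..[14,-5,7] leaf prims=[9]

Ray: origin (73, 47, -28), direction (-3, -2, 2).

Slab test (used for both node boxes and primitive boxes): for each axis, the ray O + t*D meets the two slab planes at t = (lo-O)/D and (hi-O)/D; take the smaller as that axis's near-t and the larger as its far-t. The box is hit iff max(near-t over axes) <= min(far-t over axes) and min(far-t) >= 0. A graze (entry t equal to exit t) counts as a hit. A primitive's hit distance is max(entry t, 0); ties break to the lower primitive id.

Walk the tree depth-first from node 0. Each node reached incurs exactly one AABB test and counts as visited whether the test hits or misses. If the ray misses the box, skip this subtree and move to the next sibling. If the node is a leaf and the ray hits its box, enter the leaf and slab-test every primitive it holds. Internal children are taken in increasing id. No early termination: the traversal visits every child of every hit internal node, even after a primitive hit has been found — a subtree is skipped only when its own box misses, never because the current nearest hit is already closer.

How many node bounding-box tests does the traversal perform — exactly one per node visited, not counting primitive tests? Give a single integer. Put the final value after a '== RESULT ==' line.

Walk:
N0 x:[53/3,92/3] y:[23/2,33] z:[5,51/2] -> hit [53/3,51/2], descend [6, 12, 14, 15]
  N6 x:[53/3,88/3] y:[23/2,37/2] z:[16,51/2] -> hit [53/3,37/2], descend [8, 17, 18, 24]
    N8 x:[53/3,23] y:[23/2,37/2] z:[16,39/2] -> hit [53/3,37/2], descend [5, 26]
      N5 x:[64/3,23] y:[23/2,29/2] z:[18,39/2] -> miss, prune
      N26 x:[53/3,19] y:[18,37/2] z:[16,37/2] -> hit [18,37/2] leaf, test {P6@t=18}
    N17 x:[85/3,86/3] y:[31/2,33/2] z:[45/2,51/2] -> miss, prune
    N18 x:[86/3,88/3] y:[31/2,35/2] z:[21,23] -> miss, prune
    N24 x:[77/3,79/3] y:[33/2,37/2] z:[35/2,37/2] -> miss, prune
  N12 x:[61/3,92/3] y:[31/2,22] z:[5,29/2] -> miss, prune
  N14 x:[55/3,70/3] y:[24,33] z:[13/2,37/2] -> miss, prune
  N15 x:[70/3,92/3] y:[43/2,63/2] z:[13/2,45/2] -> miss, prune

Summary -> nodes [0, 6, 8, 5, 26, 17, 18, 24, 12, 14, 15]; box-tests=11; leaf-entries=1; first=P6

== RESULT ==
11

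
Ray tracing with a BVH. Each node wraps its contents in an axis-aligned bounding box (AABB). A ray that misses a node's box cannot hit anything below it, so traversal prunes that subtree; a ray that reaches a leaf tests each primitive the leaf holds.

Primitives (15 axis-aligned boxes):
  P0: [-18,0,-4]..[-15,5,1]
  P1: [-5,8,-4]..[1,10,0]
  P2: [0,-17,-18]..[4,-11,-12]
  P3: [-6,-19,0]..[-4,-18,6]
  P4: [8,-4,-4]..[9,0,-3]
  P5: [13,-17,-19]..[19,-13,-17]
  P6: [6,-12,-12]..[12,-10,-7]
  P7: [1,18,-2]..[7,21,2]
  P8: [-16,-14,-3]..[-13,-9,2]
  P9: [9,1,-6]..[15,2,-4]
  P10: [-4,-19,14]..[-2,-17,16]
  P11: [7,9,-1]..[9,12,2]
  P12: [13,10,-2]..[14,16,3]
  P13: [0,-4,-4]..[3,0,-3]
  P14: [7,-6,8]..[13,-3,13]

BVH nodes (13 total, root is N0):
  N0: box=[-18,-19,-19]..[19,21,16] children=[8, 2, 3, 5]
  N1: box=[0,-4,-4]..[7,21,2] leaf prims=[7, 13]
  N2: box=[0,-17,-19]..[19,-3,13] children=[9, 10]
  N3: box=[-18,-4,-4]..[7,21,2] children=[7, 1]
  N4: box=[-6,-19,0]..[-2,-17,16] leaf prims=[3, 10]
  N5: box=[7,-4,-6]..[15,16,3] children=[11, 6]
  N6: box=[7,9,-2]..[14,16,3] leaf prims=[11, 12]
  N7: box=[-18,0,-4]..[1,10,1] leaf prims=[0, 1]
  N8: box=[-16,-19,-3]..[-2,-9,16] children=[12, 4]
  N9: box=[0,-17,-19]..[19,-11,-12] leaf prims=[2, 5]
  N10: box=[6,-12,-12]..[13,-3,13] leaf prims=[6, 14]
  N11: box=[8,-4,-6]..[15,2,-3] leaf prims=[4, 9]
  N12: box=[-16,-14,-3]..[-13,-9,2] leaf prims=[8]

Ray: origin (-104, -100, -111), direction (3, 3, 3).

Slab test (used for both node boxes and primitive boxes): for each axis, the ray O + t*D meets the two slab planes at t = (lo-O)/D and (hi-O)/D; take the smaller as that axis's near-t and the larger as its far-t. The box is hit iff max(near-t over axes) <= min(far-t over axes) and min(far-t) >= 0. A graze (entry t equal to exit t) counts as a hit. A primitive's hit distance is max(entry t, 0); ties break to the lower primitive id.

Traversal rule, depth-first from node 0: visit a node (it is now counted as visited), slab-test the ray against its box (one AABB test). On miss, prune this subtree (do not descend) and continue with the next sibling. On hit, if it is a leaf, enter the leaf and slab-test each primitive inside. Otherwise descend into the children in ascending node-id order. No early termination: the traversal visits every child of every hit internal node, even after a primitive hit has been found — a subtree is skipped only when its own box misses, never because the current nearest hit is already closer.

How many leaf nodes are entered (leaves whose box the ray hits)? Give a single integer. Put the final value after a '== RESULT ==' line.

Traverse from the root:
N0 x:[86/3,41] y:[27,121/3] z:[92/3,127/3] -> hit [92/3,121/3], descend [2, 3, 5, 8]
  N2 x:[104/3,41] y:[83/3,97/3] z:[92/3,124/3] -> miss, prune
  N3 x:[86/3,37] y:[32,121/3] z:[107/3,113/3] -> hit [107/3,37], descend [1, 7]
    N1 x:[104/3,37] y:[32,121/3] z:[107/3,113/3] -> hit [107/3,37] leaf, test {P7(miss), P13(miss)}
    N7 x:[86/3,35] y:[100/3,110/3] z:[107/3,112/3] -> miss, prune
  N5 x:[37,119/3] y:[32,116/3] z:[35,38] -> hit [37,38], descend [6, 11]
    N6 x:[37,118/3] y:[109/3,116/3] z:[109/3,38] -> hit [37,38] leaf, test {P11@t=37, P12(miss)}
    N11 x:[112/3,119/3] y:[32,34] z:[35,36] -> miss, prune
  N8 x:[88/3,34] y:[27,91/3] z:[36,127/3] -> miss, prune

Summary -> nodes [0, 2, 3, 1, 7, 5, 6, 11, 8]; box-tests=9; leaf-entries=2; first=P11

== RESULT ==
2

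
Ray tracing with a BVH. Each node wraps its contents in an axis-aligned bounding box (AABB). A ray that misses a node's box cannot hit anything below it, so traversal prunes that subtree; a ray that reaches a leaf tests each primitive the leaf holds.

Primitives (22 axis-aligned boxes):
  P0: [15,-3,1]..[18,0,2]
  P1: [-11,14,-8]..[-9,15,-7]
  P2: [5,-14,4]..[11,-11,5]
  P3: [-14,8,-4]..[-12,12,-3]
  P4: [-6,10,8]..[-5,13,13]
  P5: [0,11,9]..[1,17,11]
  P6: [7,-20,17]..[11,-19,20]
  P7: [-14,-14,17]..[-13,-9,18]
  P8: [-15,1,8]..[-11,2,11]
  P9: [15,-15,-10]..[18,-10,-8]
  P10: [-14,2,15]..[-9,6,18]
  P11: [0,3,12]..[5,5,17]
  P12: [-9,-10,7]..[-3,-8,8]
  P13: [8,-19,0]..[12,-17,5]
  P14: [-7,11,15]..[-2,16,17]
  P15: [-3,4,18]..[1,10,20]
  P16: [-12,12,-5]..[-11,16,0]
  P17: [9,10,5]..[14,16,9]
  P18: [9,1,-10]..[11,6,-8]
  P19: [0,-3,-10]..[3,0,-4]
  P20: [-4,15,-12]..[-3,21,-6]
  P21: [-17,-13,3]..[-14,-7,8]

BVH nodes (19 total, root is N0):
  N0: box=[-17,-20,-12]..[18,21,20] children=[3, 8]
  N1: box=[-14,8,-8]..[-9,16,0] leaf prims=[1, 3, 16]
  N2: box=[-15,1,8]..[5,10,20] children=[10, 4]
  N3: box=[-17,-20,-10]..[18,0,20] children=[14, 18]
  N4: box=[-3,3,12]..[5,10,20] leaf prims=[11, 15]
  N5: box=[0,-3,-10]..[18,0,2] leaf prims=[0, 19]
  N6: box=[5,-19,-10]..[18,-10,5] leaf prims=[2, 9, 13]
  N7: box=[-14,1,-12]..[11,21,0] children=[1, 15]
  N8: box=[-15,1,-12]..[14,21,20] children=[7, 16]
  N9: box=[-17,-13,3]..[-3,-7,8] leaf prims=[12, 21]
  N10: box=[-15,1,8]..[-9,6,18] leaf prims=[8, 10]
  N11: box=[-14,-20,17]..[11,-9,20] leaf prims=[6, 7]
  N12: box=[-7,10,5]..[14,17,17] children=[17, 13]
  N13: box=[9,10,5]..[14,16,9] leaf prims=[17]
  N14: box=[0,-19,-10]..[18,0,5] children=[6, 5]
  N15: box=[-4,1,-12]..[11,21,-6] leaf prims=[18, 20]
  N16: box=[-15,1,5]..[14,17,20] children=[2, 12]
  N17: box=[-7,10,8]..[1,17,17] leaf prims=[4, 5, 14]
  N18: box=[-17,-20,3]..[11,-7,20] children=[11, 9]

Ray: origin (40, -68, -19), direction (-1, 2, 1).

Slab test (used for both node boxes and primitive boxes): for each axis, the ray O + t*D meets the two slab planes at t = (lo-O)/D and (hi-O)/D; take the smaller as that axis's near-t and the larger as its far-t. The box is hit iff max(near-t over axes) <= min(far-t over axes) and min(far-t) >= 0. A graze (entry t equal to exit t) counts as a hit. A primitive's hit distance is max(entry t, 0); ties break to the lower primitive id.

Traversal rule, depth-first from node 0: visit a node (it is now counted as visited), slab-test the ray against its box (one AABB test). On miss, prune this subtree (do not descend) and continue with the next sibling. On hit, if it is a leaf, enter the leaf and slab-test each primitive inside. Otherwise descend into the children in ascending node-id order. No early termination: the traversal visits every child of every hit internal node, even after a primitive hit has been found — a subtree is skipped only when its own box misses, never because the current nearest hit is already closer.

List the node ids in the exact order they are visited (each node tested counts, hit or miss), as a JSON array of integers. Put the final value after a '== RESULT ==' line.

Traverse from the root:
N0 x:[22,57] y:[24,89/2] z:[7,39] -> hit [24,39], descend [3, 8]
  N3 x:[22,57] y:[24,34] z:[9,39] -> hit [24,34], descend [14, 18]
    N14 x:[22,40] y:[49/2,34] z:[9,24] -> miss, prune
    N18 x:[29,57] y:[24,61/2] z:[22,39] -> hit [29,61/2], descend [9, 11]
      N9 x:[43,57] y:[55/2,61/2] z:[22,27] -> miss, prune
      N11 x:[29,54] y:[24,59/2] z:[36,39] -> miss, prune
  N8 x:[26,55] y:[69/2,89/2] z:[7,39] -> hit [69/2,39], descend [7, 16]
    N7 x:[29,54] y:[69/2,89/2] z:[7,19] -> miss, prune
    N16 x:[26,55] y:[69/2,85/2] z:[24,39] -> hit [69/2,39], descend [2, 12]
      N2 x:[35,55] y:[69/2,39] z:[27,39] -> hit [35,39], descend [4, 10]
        N4 x:[35,43] y:[71/2,39] z:[31,39] -> hit [71/2,39] leaf, test {P11@t=71/2, P15@t=39}
        N10 x:[49,55] y:[69/2,37] z:[27,37] -> miss, prune
      N12 x:[26,47] y:[39,85/2] z:[24,36] -> miss, prune

Summary -> nodes [0, 3, 14, 18, 9, 11, 8, 7, 16, 2, 4, 10, 12]; box-tests=13; leaf-entries=1; first=P11

== RESULT ==
[0, 3, 14, 18, 9, 11, 8, 7, 16, 2, 4, 10, 12]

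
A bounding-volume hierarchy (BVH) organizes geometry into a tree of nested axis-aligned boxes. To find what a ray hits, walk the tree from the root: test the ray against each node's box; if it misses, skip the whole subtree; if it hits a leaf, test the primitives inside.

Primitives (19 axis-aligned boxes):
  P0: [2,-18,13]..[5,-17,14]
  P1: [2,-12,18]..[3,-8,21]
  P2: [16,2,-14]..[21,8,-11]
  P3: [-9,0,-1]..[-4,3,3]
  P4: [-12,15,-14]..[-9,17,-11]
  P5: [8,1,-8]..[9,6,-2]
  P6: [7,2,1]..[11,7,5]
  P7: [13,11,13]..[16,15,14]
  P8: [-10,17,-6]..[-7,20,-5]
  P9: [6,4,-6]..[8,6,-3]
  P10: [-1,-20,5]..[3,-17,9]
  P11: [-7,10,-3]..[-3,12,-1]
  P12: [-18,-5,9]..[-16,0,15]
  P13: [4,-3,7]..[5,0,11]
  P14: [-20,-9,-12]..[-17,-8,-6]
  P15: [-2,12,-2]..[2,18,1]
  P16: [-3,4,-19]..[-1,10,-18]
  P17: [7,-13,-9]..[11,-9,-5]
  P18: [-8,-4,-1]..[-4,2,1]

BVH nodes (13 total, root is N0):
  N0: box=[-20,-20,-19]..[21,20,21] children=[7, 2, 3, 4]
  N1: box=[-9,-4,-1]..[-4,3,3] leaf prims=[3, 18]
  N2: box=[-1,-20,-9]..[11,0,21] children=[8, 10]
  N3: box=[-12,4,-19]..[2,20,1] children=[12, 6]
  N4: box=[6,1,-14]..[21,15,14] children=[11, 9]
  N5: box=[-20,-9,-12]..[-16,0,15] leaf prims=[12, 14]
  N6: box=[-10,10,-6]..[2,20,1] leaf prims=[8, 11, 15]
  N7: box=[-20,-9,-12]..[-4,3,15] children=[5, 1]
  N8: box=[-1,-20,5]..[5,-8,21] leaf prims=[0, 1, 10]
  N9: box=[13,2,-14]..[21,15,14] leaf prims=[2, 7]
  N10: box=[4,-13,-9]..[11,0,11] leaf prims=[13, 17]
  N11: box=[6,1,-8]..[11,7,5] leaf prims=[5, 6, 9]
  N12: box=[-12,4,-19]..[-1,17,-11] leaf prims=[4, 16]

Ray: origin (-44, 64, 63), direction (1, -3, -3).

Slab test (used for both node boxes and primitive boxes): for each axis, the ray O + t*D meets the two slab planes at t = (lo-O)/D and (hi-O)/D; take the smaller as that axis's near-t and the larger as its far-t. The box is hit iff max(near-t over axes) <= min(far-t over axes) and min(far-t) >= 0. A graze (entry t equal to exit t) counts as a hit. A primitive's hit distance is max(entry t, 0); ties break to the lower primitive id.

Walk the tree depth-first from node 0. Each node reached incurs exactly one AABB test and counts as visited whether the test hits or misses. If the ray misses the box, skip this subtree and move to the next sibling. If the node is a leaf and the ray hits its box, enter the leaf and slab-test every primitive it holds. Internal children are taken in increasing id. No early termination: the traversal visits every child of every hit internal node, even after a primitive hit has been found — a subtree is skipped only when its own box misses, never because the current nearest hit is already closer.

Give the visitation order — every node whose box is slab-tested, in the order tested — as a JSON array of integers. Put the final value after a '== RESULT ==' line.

Trace the traversal:
N0 x:[24,65] y:[44/3,28] z:[14,82/3] -> hit [24,82/3], descend [2, 3, 4, 7]
  N2 x:[43,55] y:[64/3,28] z:[14,24] -> miss, prune
  N3 x:[32,46] y:[44/3,20] z:[62/3,82/3] -> miss, prune
  N4 x:[50,65] y:[49/3,21] z:[49/3,77/3] -> miss, prune
  N7 x:[24,40] y:[61/3,73/3] z:[16,25] -> hit [24,73/3], descend [1, 5]
    N1 x:[35,40] y:[61/3,68/3] z:[20,64/3] -> miss, prune
    N5 x:[24,28] y:[64/3,73/3] z:[16,25] -> hit [24,73/3] leaf, test {P12(miss), P14@t=24}

7 AABB tests over nodes [0, 2, 3, 4, 7, 1, 5]; 1 leaf entered; closest P14.

== RESULT ==
[0, 2, 3, 4, 7, 1, 5]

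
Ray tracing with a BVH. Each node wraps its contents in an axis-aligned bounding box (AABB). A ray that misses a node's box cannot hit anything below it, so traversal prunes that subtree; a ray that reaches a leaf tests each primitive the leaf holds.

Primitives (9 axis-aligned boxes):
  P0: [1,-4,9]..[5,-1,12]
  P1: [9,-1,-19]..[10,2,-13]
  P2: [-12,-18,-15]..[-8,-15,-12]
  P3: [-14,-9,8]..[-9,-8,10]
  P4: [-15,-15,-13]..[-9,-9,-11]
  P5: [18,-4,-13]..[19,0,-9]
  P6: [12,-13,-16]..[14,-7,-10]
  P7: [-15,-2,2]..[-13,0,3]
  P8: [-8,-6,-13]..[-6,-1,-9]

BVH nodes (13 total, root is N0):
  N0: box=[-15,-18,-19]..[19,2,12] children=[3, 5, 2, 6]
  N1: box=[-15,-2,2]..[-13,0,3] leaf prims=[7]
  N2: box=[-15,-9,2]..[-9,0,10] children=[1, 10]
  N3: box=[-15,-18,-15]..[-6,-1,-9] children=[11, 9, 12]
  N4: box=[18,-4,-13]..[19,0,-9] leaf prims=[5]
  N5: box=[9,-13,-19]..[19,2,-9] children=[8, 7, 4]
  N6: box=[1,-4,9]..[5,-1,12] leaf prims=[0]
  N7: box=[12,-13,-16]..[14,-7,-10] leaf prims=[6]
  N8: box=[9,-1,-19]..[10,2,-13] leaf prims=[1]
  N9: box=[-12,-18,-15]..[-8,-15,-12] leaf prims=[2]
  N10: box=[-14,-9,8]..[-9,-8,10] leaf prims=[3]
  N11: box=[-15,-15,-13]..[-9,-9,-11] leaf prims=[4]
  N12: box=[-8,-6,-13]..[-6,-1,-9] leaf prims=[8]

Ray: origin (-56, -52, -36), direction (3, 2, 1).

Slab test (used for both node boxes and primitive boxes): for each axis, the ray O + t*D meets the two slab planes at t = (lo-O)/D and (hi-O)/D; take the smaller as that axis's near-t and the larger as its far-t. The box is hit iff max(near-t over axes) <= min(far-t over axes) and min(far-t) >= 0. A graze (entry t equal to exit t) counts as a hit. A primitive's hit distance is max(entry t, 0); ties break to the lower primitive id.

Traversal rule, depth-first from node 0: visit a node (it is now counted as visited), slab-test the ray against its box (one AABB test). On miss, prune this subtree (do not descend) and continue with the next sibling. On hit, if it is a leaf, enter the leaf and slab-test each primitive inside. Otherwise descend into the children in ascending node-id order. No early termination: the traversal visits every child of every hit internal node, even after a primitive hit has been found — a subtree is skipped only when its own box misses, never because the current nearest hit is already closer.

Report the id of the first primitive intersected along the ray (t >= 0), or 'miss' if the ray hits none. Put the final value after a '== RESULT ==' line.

Traverse from the root:
N0 x:[41/3,25] y:[17,27] z:[17,48] -> hit [17,25], descend [2, 3, 5, 6]
  N2 x:[41/3,47/3] y:[43/2,26] z:[38,46] -> miss, prune
  N3 x:[41/3,50/3] y:[17,51/2] z:[21,27] -> miss, prune
  N5 x:[65/3,25] y:[39/2,27] z:[17,27] -> hit [65/3,25], descend [4, 7, 8]
    N4 x:[74/3,25] y:[24,26] z:[23,27] -> hit [74/3,25] leaf, test {P5@t=74/3}
    N7 x:[68/3,70/3] y:[39/2,45/2] z:[20,26] -> miss, prune
    N8 x:[65/3,22] y:[51/2,27] z:[17,23] -> miss, prune
  N6 x:[19,61/3] y:[24,51/2] z:[45,48] -> miss, prune

Visited [0, 2, 3, 5, 4, 7, 8, 6]. Tests: 8 box, 1 leaf. Nearest: P5.

== RESULT ==
5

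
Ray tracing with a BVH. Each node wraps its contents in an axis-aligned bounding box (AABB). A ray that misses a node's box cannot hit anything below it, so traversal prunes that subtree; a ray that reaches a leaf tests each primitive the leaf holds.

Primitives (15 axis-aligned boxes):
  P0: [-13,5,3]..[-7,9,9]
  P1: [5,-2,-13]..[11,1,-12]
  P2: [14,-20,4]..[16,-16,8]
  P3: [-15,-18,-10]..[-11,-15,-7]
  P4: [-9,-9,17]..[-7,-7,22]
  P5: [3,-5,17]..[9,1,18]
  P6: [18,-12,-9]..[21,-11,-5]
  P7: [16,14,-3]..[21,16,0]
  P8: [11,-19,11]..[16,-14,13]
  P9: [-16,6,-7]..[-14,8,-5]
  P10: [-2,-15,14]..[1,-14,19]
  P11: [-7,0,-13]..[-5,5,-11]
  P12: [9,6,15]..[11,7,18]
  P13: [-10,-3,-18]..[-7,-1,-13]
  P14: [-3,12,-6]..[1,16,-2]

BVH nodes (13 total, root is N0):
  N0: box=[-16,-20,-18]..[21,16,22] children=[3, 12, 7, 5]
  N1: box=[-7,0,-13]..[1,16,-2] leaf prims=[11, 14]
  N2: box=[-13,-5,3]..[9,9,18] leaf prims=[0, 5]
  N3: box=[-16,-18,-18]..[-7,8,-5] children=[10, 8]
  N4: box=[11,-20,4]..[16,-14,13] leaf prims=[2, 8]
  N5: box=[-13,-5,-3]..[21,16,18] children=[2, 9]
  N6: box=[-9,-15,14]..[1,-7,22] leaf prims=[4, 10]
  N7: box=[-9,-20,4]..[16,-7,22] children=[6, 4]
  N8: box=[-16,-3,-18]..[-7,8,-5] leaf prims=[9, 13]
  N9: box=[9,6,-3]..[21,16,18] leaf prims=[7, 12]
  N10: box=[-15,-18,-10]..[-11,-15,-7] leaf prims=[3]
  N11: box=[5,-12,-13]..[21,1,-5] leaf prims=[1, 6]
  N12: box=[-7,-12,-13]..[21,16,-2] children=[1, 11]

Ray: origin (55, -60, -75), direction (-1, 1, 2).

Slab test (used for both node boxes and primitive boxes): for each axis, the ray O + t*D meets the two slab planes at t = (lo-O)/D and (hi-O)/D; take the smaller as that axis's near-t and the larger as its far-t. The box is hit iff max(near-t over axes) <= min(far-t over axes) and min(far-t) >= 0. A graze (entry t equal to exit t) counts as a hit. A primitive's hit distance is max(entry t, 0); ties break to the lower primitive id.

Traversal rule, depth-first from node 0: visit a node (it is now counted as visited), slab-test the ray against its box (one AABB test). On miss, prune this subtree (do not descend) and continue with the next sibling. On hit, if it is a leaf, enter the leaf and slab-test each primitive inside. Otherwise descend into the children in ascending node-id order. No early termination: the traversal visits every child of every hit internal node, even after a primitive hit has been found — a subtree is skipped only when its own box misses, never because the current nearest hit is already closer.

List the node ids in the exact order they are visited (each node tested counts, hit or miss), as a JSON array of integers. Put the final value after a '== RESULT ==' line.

Walk:
N0 x:[34,71] y:[40,76] z:[57/2,97/2] -> hit [40,97/2], descend [3, 5, 7, 12]
  N3 x:[62,71] y:[42,68] z:[57/2,35] -> miss, prune
  N5 x:[34,68] y:[55,76] z:[36,93/2] -> miss, prune
  N7 x:[39,64] y:[40,53] z:[79/2,97/2] -> hit [40,97/2], descend [4, 6]
    N4 x:[39,44] y:[40,46] z:[79/2,44] -> hit [40,44] leaf, test {P2@t=40, P8@t=43}
    N6 x:[54,64] y:[45,53] z:[89/2,97/2] -> miss, prune
  N12 x:[34,62] y:[48,76] z:[31,73/2] -> miss, prune

Visited [0, 3, 5, 7, 4, 6, 12]. Tests: 7 box, 1 leaf. Nearest: P2.

== RESULT ==
[0, 3, 5, 7, 4, 6, 12]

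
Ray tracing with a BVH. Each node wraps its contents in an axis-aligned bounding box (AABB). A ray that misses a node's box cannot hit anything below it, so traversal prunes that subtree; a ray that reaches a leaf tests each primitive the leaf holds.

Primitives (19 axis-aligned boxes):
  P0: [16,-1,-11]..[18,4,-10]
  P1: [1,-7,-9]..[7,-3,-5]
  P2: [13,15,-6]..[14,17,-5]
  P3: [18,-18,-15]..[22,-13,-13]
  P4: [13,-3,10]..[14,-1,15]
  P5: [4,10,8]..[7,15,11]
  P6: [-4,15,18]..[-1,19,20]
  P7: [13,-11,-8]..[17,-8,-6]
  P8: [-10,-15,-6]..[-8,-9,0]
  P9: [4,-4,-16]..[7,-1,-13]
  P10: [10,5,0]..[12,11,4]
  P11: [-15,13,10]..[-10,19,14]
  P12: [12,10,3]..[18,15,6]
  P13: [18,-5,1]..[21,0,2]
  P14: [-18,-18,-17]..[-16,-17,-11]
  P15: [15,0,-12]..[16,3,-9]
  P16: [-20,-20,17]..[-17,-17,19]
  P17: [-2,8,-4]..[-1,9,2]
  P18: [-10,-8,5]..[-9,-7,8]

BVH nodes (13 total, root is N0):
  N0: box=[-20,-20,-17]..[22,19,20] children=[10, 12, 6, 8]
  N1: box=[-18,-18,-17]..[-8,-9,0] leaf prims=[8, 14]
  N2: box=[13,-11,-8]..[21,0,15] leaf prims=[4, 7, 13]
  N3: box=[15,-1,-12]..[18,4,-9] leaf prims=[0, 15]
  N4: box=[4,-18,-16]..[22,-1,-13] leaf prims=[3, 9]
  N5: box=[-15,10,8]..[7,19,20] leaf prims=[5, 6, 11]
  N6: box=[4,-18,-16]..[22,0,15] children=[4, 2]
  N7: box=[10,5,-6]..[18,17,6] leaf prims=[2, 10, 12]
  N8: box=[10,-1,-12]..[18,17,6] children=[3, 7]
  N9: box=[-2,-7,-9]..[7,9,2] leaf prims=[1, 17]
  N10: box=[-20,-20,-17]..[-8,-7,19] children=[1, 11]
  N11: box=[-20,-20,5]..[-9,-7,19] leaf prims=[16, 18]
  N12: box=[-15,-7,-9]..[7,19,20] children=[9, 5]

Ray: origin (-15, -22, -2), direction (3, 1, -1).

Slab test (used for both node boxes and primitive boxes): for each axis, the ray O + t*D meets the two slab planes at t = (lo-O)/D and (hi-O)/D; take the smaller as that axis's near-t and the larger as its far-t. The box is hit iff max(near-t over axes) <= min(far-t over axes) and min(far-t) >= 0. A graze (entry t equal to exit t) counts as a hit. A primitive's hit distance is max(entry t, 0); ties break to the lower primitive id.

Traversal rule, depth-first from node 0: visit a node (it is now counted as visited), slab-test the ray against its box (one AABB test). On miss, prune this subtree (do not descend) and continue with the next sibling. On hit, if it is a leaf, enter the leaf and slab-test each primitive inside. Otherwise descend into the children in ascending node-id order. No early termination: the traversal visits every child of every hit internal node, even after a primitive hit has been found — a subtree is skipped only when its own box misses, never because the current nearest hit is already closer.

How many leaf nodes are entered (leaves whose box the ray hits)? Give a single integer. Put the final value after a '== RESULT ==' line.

Traverse from the root:
N0 x:[-5/3,37/3] y:[2,41] z:[-22,15] -> hit [2,37/3], descend [6, 8, 10, 12]
  N6 x:[19/3,37/3] y:[4,22] z:[-17,14] -> hit [19/3,37/3], descend [2, 4]
    N2 x:[28/3,12] y:[11,22] z:[-17,6] -> miss, prune
    N4 x:[19/3,37/3] y:[4,21] z:[11,14] -> hit [11,37/3] leaf, test {P3(miss), P9(miss)}
  N8 x:[25/3,11] y:[21,39] z:[-8,10] -> miss, prune
  N10 x:[-5/3,7/3] y:[2,15] z:[-21,15] -> hit [2,7/3], descend [1, 11]
    N1 x:[-1,7/3] y:[4,13] z:[-2,15] -> miss, prune
    N11 x:[-5/3,2] y:[2,15] z:[-21,-7] -> miss, prune
  N12 x:[0,22/3] y:[15,41] z:[-22,7] -> miss, prune

Summary -> nodes [0, 6, 2, 4, 8, 10, 1, 11, 12]; box-tests=9; leaf-entries=1; first=miss

== RESULT ==
1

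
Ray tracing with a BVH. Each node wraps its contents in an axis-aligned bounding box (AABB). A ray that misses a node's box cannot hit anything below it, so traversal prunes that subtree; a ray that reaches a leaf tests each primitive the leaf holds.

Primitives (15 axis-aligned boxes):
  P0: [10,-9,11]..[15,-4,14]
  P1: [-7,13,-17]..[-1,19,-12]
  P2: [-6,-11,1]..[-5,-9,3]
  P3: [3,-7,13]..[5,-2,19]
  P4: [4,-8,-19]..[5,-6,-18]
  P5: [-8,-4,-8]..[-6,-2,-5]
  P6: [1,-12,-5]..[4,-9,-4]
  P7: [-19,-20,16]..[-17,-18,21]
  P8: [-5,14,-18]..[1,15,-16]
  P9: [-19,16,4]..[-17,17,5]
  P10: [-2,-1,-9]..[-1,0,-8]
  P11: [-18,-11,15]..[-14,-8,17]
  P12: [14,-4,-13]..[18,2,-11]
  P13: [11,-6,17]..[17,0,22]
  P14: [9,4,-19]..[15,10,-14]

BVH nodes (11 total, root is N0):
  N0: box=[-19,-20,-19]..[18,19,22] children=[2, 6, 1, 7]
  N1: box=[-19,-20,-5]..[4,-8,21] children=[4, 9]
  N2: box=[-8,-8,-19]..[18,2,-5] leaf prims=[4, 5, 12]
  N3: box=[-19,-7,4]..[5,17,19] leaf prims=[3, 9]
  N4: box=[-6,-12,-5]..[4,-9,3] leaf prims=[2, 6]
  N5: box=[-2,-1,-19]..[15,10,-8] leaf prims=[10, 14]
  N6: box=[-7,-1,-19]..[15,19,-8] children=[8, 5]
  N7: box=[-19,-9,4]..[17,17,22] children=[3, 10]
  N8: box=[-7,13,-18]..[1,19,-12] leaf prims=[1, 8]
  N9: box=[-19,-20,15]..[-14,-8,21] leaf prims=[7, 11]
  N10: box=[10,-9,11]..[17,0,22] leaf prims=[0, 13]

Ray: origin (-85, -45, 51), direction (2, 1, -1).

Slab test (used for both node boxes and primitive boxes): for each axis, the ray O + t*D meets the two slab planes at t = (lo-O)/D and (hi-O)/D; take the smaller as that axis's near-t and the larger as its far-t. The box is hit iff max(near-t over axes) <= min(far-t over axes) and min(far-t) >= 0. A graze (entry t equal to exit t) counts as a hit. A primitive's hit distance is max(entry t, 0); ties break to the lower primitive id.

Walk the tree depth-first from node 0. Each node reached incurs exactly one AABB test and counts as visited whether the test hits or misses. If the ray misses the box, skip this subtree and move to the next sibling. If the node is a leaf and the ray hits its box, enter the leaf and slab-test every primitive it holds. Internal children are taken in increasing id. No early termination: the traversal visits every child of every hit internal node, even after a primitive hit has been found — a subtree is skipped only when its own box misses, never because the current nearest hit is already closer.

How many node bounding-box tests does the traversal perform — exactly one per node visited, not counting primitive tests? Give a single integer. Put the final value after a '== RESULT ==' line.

Trace the traversal:
N0 x:[33,103/2] y:[25,64] z:[29,70] -> hit [33,103/2], descend [1, 2, 6, 7]
  N1 x:[33,89/2] y:[25,37] z:[30,56] -> hit [33,37], descend [4, 9]
    N4 x:[79/2,89/2] y:[33,36] z:[48,56] -> miss, prune
    N9 x:[33,71/2] y:[25,37] z:[30,36] -> hit [33,71/2] leaf, test {P7(miss), P11@t=34}
  N2 x:[77/2,103/2] y:[37,47] z:[56,70] -> miss, prune
  N6 x:[39,50] y:[44,64] z:[59,70] -> miss, prune
  N7 x:[33,51] y:[36,62] z:[29,47] -> hit [36,47], descend [3, 10]
    N3 x:[33,45] y:[38,62] z:[32,47] -> hit [38,45] leaf, test {P3(miss), P9(miss)}
    N10 x:[95/2,51] y:[36,45] z:[29,40] -> miss, prune

Summary -> nodes [0, 1, 4, 9, 2, 6, 7, 3, 10]; box-tests=9; leaf-entries=2; first=P11

== RESULT ==
9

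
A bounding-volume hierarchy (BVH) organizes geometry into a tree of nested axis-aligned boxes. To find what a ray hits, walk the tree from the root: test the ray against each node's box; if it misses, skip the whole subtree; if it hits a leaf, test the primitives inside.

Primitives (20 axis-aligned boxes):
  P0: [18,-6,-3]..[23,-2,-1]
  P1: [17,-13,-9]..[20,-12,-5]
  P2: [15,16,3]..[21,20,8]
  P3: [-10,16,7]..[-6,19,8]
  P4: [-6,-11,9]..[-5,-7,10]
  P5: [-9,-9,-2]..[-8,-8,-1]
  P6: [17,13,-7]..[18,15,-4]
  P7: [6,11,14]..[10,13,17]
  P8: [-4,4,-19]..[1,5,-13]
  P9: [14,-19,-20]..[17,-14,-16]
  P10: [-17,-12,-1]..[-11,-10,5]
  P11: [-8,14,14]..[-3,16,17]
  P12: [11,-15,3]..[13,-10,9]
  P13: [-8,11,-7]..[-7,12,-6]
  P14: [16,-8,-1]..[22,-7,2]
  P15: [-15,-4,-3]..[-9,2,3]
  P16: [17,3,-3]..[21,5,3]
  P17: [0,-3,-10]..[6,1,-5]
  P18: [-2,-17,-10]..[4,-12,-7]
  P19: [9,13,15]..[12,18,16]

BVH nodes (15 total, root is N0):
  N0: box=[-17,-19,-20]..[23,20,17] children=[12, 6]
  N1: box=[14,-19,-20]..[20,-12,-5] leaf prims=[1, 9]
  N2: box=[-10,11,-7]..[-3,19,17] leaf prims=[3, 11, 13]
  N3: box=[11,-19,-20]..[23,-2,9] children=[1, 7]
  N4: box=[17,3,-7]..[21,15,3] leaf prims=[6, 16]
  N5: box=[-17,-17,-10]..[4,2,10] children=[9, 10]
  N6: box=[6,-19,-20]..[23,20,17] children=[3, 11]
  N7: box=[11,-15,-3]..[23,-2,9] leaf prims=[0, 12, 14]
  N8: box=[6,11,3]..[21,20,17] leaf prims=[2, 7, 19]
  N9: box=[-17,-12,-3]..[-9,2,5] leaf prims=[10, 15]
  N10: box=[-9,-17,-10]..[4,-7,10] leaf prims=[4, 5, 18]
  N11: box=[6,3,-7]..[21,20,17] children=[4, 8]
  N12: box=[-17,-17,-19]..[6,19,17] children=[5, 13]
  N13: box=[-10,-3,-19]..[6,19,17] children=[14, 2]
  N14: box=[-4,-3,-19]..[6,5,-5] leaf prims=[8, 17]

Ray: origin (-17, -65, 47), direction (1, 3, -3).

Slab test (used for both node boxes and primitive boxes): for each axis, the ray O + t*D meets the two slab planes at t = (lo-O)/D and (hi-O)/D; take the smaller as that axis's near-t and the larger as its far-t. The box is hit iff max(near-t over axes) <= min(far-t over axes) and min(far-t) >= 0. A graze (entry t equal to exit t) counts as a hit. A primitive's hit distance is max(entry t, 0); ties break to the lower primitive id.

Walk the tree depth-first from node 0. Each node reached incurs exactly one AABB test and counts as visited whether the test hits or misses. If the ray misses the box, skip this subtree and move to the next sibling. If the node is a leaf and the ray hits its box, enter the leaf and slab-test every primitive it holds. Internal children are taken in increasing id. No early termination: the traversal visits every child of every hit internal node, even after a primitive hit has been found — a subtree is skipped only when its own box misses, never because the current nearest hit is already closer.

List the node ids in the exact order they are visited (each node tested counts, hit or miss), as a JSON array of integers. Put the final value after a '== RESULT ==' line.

Traverse from the root:
N0 x:[0,40] y:[46/3,85/3] z:[10,67/3] -> hit [46/3,67/3], descend [6, 12]
  N6 x:[23,40] y:[46/3,85/3] z:[10,67/3] -> miss, prune
  N12 x:[0,23] y:[16,28] z:[10,22] -> hit [16,22], descend [5, 13]
    N5 x:[0,21] y:[16,67/3] z:[37/3,19] -> hit [16,19], descend [9, 10]
      N9 x:[0,8] y:[53/3,67/3] z:[14,50/3] -> miss, prune
      N10 x:[8,21] y:[16,58/3] z:[37/3,19] -> hit [16,19] leaf, test {P4(miss), P5(miss), P18(miss)}
    N13 x:[7,23] y:[62/3,28] z:[10,22] -> hit [62/3,22], descend [2, 14]
      N2 x:[7,14] y:[76/3,28] z:[10,18] -> miss, prune
      N14 x:[13,23] y:[62/3,70/3] z:[52/3,22] -> hit [62/3,22] leaf, test {P8(miss), P17(miss)}

9 AABB tests over nodes [0, 6, 12, 5, 9, 10, 13, 2, 14]; 2 leaves entered; closest miss.

== RESULT ==
[0, 6, 12, 5, 9, 10, 13, 2, 14]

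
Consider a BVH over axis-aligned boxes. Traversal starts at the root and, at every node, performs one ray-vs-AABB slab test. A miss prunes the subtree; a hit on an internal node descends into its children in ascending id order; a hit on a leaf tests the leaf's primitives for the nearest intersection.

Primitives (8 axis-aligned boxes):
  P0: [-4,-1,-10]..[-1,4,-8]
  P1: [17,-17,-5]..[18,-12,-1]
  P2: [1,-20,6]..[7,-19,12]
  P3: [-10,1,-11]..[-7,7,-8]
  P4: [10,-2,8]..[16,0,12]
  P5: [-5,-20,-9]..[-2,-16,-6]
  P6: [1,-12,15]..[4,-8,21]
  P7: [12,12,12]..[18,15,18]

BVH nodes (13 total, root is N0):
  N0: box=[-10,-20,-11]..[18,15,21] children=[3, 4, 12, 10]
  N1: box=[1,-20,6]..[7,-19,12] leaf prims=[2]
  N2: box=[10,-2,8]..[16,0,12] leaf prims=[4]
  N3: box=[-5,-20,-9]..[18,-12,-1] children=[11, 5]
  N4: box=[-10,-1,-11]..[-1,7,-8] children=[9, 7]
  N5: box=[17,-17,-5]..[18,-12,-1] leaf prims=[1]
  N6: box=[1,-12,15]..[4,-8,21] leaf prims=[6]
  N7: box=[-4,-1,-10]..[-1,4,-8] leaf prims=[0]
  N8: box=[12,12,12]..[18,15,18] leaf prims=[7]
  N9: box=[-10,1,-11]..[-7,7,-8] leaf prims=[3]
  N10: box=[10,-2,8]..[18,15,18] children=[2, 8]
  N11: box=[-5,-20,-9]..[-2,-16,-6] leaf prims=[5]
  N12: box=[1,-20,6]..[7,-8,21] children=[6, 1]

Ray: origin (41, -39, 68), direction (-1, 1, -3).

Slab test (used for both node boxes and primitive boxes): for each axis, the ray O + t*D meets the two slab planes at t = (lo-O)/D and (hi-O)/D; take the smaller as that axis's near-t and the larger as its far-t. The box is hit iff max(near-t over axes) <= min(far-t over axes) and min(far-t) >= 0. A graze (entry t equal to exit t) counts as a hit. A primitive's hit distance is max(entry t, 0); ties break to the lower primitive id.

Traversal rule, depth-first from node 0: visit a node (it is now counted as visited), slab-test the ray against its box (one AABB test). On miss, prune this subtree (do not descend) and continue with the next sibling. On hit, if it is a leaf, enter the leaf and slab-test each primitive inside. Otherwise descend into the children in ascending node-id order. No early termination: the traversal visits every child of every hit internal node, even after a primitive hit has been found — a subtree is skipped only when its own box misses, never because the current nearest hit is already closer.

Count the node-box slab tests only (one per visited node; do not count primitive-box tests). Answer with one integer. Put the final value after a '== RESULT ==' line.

Traverse from the root:
N0 x:[23,51] y:[19,54] z:[47/3,79/3] -> hit [23,79/3], descend [3, 4, 10, 12]
  N3 x:[23,46] y:[19,27] z:[23,77/3] -> hit [23,77/3], descend [5, 11]
    N5 x:[23,24] y:[22,27] z:[23,73/3] -> hit [23,24] leaf, test {P1@t=23}
    N11 x:[43,46] y:[19,23] z:[74/3,77/3] -> miss, prune
  N4 x:[42,51] y:[38,46] z:[76/3,79/3] -> miss, prune
  N10 x:[23,31] y:[37,54] z:[50/3,20] -> miss, prune
  N12 x:[34,40] y:[19,31] z:[47/3,62/3] -> miss, prune

Summary -> nodes [0, 3, 5, 11, 4, 10, 12]; box-tests=7; leaf-entries=1; first=P1

== RESULT ==
7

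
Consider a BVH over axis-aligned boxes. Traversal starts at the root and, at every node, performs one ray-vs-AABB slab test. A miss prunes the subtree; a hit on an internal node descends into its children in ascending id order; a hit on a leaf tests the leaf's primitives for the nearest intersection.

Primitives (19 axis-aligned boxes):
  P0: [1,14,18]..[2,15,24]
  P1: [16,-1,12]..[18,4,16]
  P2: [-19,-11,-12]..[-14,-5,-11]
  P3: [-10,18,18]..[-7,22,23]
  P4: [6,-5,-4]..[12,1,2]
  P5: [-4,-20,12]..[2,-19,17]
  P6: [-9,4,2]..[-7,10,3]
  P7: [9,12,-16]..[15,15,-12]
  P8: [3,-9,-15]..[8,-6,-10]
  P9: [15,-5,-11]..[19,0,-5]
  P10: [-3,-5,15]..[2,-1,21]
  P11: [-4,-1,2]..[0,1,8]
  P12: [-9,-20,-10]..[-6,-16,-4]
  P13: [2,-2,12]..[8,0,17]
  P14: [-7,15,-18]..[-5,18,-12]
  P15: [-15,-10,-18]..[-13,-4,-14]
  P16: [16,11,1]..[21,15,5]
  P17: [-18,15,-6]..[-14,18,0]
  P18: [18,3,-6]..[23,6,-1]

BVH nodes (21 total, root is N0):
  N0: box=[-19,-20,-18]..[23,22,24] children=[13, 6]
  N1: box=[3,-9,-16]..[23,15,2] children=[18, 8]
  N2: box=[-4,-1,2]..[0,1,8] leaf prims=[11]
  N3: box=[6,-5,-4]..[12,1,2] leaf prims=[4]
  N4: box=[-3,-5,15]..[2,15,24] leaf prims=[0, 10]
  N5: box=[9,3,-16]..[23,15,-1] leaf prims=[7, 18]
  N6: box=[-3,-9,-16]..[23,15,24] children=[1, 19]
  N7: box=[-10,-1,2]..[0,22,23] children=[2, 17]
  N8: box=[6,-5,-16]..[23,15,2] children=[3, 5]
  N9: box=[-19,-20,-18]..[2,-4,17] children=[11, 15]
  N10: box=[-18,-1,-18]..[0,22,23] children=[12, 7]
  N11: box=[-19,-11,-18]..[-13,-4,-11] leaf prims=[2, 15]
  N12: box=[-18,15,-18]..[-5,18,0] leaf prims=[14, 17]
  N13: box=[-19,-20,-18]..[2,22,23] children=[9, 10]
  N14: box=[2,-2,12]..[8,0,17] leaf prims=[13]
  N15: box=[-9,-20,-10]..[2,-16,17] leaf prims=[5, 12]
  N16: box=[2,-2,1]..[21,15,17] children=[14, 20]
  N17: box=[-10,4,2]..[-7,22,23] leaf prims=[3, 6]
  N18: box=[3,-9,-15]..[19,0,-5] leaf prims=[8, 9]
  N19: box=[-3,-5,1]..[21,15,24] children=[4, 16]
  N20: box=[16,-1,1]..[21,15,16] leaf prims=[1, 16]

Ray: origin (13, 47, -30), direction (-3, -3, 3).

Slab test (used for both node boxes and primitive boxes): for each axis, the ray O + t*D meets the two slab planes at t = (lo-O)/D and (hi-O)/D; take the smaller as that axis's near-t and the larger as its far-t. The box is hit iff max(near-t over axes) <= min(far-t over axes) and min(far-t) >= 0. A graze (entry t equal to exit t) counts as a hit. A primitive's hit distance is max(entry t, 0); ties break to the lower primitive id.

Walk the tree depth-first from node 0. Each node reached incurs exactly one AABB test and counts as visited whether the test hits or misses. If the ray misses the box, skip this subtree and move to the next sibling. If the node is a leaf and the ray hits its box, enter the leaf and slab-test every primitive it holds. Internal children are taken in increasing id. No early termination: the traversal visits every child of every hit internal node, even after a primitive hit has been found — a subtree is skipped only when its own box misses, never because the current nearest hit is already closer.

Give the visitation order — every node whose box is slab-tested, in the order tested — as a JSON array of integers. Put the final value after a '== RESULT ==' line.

Walk:
N0 x:[-10/3,32/3] y:[25/3,67/3] z:[4,18] -> hit [25/3,32/3], descend [6, 13]
  N6 x:[-10/3,16/3] y:[32/3,56/3] z:[14/3,18] -> miss, prune
  N13 x:[11/3,32/3] y:[25/3,67/3] z:[4,53/3] -> hit [25/3,32/3], descend [9, 10]
    N9 x:[11/3,32/3] y:[17,67/3] z:[4,47/3] -> miss, prune
    N10 x:[13/3,31/3] y:[25/3,16] z:[4,53/3] -> hit [25/3,31/3], descend [7, 12]
      N7 x:[13/3,23/3] y:[25/3,16] z:[32/3,53/3] -> miss, prune
      N12 x:[6,31/3] y:[29/3,32/3] z:[4,10] -> hit [29/3,10] leaf, test {P14(miss), P17@t=29/3}

7 AABB tests over nodes [0, 6, 13, 9, 10, 7, 12]; 1 leaf entered; closest P17.

== RESULT ==
[0, 6, 13, 9, 10, 7, 12]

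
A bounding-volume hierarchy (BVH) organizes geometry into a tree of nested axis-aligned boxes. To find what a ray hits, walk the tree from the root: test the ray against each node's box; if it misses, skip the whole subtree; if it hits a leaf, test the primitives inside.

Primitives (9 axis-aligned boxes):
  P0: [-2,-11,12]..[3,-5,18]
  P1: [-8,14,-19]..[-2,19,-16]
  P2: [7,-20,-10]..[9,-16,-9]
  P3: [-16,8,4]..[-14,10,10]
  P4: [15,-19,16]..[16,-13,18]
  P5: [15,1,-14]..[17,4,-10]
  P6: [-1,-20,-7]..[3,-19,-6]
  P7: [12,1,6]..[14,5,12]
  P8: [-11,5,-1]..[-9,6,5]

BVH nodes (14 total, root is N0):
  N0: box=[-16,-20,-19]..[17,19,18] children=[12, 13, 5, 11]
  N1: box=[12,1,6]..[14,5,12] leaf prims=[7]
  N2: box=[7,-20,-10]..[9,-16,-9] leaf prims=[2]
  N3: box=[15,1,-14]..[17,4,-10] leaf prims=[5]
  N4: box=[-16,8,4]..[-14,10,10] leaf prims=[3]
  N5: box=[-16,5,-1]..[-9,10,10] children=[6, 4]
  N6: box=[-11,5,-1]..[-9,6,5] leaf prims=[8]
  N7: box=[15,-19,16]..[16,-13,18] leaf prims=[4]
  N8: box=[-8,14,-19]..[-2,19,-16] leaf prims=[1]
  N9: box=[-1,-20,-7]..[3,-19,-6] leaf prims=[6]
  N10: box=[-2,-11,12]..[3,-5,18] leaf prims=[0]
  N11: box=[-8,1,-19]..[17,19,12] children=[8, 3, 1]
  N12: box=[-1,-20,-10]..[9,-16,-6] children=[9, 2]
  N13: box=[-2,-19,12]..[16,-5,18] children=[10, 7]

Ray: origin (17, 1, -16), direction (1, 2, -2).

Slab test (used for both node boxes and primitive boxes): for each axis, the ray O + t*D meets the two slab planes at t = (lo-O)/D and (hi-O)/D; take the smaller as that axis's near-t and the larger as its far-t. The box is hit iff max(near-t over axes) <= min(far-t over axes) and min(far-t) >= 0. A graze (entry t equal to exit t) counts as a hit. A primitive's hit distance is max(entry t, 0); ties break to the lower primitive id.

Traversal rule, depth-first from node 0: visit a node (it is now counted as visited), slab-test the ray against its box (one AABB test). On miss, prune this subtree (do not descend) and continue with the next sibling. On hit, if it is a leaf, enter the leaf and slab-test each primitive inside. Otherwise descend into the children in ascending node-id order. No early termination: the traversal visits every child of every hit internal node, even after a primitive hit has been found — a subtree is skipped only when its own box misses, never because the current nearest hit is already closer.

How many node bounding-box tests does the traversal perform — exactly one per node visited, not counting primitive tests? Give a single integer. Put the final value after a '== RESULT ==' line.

Traverse from the root:
N0 x:[-33,0] y:[-21/2,9] z:[-17,3/2] -> hit [-21/2,0], descend [5, 11, 12, 13]
  N5 x:[-33,-26] y:[2,9/2] z:[-13,-15/2] -> miss, prune
  N11 x:[-25,0] y:[0,9] z:[-14,3/2] -> hit [0,0], descend [1, 3, 8]
    N1 x:[-5,-3] y:[0,2] z:[-14,-11] -> miss, prune
    N3 x:[-2,0] y:[0,3/2] z:[-3,-1] -> miss, prune
    N8 x:[-25,-19] y:[13/2,9] z:[0,3/2] -> miss, prune
  N12 x:[-18,-8] y:[-21/2,-17/2] z:[-5,-3] -> miss, prune
  N13 x:[-19,-1] y:[-10,-3] z:[-17,-14] -> miss, prune

order=[0, 5, 11, 1, 3, 8, 12, 13]  |boxes|=8  |leaves|=0  hit=miss

== RESULT ==
8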